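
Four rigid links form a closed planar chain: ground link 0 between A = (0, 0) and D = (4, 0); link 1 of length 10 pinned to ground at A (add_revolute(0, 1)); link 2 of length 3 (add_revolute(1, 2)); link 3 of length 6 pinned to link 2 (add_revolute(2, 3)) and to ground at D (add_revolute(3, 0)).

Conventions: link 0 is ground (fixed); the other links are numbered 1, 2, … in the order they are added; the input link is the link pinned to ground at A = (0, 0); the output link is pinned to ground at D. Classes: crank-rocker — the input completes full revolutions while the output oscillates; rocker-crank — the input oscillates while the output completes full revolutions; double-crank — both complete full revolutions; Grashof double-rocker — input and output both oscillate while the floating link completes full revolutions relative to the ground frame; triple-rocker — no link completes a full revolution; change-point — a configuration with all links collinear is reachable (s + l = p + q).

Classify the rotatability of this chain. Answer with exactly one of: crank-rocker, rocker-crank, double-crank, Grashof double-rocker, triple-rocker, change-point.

lengths: ground=4, input=10, coupler=3, output=6
sorted: s=3 (shortest), l=10 (longest), p+q=10
s + l = 13 vs p + q = 10
s + l > p + q → non-Grashof → no link fully rotates → triple-rocker

triple-rocker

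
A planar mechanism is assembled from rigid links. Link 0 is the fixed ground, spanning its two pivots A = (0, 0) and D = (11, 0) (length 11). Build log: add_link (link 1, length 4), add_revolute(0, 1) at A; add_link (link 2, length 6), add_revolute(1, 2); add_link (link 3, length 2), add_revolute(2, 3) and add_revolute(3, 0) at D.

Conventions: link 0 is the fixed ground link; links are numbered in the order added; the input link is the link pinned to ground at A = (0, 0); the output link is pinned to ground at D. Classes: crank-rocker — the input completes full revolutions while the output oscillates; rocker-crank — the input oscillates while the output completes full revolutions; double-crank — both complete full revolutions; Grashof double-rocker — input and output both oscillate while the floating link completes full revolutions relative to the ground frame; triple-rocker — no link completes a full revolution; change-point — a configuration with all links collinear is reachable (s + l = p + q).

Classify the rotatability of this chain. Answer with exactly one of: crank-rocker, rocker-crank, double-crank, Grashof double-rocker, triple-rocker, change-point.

lengths: ground=11, input=4, coupler=6, output=2
sorted: s=2 (shortest), l=11 (longest), p+q=10
s + l = 13 vs p + q = 10
s + l > p + q → non-Grashof → no link fully rotates → triple-rocker

triple-rocker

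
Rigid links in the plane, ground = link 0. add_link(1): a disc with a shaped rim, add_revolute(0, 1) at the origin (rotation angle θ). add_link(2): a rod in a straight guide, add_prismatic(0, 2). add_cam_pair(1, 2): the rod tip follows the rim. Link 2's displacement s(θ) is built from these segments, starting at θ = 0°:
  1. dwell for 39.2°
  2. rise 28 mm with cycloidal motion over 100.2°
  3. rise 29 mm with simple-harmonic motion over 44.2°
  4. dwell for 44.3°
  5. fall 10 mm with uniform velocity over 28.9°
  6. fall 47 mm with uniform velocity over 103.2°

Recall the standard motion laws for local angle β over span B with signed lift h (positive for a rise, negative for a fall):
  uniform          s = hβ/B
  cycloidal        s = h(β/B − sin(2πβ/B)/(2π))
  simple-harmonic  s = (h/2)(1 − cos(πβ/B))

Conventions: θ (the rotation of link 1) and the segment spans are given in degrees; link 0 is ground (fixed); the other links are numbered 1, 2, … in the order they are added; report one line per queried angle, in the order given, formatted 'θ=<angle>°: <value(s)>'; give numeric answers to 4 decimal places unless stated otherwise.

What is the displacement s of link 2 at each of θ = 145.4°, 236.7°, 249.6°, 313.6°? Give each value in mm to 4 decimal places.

segment 1 (0° to 39.2°, dwell): s unchanged at 0.0000
segment 2 (39.2° to 139.4°, cycloidal, h = 28) is passed completely: s = 0.0000 + (28) = 28.0000
θ = 145.4° falls in segment 3 (139.4° to 183.6°, simple-harmonic, h = 29): β = 145.4 − 139.4 = 6°, B = 44.2°; Δs = 29/2·(1 − cos(π·0.1357)) = 1.2987; s = 28.0000 + 1.2987 = 29.2987
segment 3 (139.4° to 183.6°, simple-harmonic, h = 29) is passed completely: s = 28.0000 + (29) = 57.0000
segment 4 (183.6° to 227.9°, dwell): s unchanged at 57.0000
θ = 236.7° falls in segment 5 (227.9° to 256.8°, uniform, h = -10): β = 236.7 − 227.9 = 8.8°, B = 28.9°; Δs = -10·8.8/28.9 = -3.0450; s = 57.0000 − 3.0450 = 53.9550
θ = 249.6° falls in segment 5 (227.9° to 256.8°, uniform, h = -10): β = 249.6 − 227.9 = 21.7°, B = 28.9°; Δs = -10·21.7/28.9 = -7.5087; s = 57.0000 − 7.5087 = 49.4913
segment 5 (227.9° to 256.8°, uniform, h = -10) is passed completely: s = 57.0000 + (-10) = 47.0000
θ = 313.6° falls in segment 6 (256.8° to 360°, uniform, h = -47): β = 313.6 − 256.8 = 56.8°, B = 103.2°; Δs = -47·56.8/103.2 = -25.8682; s = 47.0000 − 25.8682 = 21.1318

θ=145.4°: 29.2987
θ=236.7°: 53.9550
θ=249.6°: 49.4913
θ=313.6°: 21.1318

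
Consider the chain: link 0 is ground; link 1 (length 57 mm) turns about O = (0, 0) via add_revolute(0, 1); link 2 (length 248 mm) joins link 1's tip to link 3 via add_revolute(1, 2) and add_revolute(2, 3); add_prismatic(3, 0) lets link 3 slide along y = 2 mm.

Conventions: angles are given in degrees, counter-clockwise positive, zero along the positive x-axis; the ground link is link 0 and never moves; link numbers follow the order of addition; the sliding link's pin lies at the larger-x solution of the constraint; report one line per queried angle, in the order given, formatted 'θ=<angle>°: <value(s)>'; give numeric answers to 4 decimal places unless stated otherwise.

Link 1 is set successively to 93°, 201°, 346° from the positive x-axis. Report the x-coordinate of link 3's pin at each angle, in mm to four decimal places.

geometry: r = 57 mm, L = 248 mm, e = 2 mm
θ=93°: crank pin P = (r cos θ, r sin θ) = (-2.983150, 56.921883)
θ=93°: h = r sin θ − e = 56.921883 − 2 = 54.921883
θ=93°: x = r cos θ + √(L² − h²) = -2.983150 + 241.842070 = 238.858920
θ=201°: crank pin P = (r cos θ, r sin θ) = (-53.214084, -20.426973)
θ=201°: h = r sin θ − e = -20.426973 − 2 = -22.426973
θ=201°: x = r cos θ + √(L² − h²) = -53.214084 + 246.983868 = 193.769783
θ=346°: crank pin P = (r cos θ, r sin θ) = (55.306856, -13.789548)
θ=346°: h = r sin θ − e = -13.789548 − 2 = -15.789548
θ=346°: x = r cos θ + √(L² − h²) = 55.306856 + 247.496849 = 302.803705

θ=93°: 238.8589
θ=201°: 193.7698
θ=346°: 302.8037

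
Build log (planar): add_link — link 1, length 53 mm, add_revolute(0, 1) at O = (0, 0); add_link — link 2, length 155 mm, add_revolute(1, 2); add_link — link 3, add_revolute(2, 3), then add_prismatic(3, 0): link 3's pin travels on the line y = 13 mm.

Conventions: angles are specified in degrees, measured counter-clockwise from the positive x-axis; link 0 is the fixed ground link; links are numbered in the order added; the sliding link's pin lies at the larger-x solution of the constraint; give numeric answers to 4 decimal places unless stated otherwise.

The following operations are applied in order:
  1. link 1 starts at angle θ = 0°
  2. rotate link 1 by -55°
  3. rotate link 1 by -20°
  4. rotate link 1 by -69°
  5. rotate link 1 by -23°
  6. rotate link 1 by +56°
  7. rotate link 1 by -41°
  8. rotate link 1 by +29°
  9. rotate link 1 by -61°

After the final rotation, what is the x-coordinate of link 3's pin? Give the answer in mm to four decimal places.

geometry: r = 53 mm, L = 155 mm, e = 13 mm; θ starts at 0°
rotate link 1 by -55°: θ ← 0° -55° = -55°
rotate link 1 by -20°: θ ← -55° -20° = -75°
rotate link 1 by -69°: θ ← -75° -69° = -144°
rotate link 1 by -23°: θ ← -144° -23° = -167°
rotate link 1 by +56°: θ ← -167° +56° = -111°
rotate link 1 by -41°: θ ← -111° -41° = -152°
rotate link 1 by +29°: θ ← -152° +29° = -123°
rotate link 1 by -61°: θ ← -123° -61° = -184°
crank pin P = (r cos θ, r sin θ) = (-52.870895, 3.697093)
h = r sin θ − e = 3.697093 − 13 = -9.302907
x = r cos θ + √(L² − h²) = -52.870895 + 154.720574 = 101.849679

101.8497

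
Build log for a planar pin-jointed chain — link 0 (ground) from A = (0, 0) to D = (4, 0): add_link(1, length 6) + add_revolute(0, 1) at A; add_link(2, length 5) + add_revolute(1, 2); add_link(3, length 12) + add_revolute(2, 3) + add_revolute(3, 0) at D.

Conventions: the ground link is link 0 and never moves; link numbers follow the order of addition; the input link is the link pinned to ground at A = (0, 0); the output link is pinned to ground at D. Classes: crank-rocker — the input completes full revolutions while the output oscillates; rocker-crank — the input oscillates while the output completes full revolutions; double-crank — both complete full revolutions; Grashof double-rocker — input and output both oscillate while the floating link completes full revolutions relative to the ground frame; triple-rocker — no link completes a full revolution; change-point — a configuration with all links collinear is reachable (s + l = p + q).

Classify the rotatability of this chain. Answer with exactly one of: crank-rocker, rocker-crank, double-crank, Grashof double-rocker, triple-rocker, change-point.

lengths: ground=4, input=6, coupler=5, output=12
sorted: s=4 (shortest), l=12 (longest), p+q=11
s + l = 16 vs p + q = 11
s + l > p + q → non-Grashof → no link fully rotates → triple-rocker

triple-rocker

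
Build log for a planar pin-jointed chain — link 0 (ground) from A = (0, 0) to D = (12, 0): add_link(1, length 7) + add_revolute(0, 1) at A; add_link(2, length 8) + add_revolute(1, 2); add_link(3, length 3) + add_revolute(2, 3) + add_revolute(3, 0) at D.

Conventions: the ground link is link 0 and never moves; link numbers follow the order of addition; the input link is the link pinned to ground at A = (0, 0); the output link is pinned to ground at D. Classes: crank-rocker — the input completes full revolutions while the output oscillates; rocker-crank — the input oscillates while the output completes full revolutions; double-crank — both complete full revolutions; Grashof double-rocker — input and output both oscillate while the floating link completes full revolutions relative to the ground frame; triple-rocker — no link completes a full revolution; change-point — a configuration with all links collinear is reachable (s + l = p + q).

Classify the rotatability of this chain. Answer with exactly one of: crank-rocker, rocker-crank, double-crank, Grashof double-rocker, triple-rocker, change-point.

lengths: ground=12, input=7, coupler=8, output=3
sorted: s=3 (shortest), l=12 (longest), p+q=15
s + l = 15 vs p + q = 15
s + l = p + q → change-point (collinear configuration reachable)

change-point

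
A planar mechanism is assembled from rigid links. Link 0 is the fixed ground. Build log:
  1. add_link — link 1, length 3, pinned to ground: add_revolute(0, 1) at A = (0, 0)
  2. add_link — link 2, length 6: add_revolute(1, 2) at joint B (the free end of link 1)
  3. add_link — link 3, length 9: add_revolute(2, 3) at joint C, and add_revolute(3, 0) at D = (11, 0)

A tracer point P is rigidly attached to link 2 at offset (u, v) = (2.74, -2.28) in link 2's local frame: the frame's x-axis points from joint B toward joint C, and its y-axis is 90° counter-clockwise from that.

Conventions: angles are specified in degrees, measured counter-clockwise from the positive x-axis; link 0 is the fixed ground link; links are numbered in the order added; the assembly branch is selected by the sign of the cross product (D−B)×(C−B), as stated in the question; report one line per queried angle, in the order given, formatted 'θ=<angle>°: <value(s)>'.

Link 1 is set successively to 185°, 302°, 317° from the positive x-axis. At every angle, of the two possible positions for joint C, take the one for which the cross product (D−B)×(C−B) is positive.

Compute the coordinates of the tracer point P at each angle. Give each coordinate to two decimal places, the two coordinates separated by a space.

A=(0,0), D=(11.00,0)
θ=185°: B = A + 3.00·(cos185°, sin185°) = (-2.9886, -0.2615)
θ=185°: |BD| = 13.9910
θ=185°: circle(B,6.00) ∩ circle(D,9.00): a=5.3873, h=2.6413
θ=185°:   candidates: C₊=(2.3485,2.4801) cross=36.955; C₋=(2.4472,-2.8016) cross=-36.955
θ=185°:   branch + wants cross > 0 → take C=(2.3485,2.4801) (cross=36.955)
θ=185°: ex = (C−B)/|BC| = (0.8895,0.4569); ey = (-0.4569,0.8895)
θ=185°: P = B + 2.74·ex + -2.28·ey = (0.4904,-1.0376)
θ=302°: B = A + 3.00·(cos302°, sin302°) = (1.5898, -2.5441)
θ=302°: |BD| = 9.7481
θ=302°: circle(B,6.00) ∩ circle(D,9.00): a=2.5659, h=5.4237
θ=302°:   candidates: C₊=(2.6512,3.3612) cross=52.870; C₋=(5.4822,-7.1102) cross=-52.870
θ=302°:   branch + wants cross > 0 → take C=(2.6512,3.3612) (cross=52.870)
θ=302°: ex = (C−B)/|BC| = (0.1769,0.9842); ey = (-0.9842,0.1769)
θ=302°: P = B + 2.74·ex + -2.28·ey = (4.3185,-0.2507)
θ=317°: B = A + 3.00·(cos317°, sin317°) = (2.1941, -2.0460)
θ=317°: |BD| = 9.0405
θ=317°: circle(B,6.00) ∩ circle(D,9.00): a=2.0315, h=5.6456
θ=317°:   candidates: C₊=(2.8951,3.9129) cross=51.039; C₋=(5.4505,-7.0854) cross=-51.039
θ=317°:   branch + wants cross > 0 → take C=(2.8951,3.9129) (cross=51.039)
θ=317°: ex = (C−B)/|BC| = (0.1168,0.9932); ey = (-0.9932,0.1168)
θ=317°: P = B + 2.74·ex + -2.28·ey = (4.7786,0.4088)

θ=185°: 0.49 -1.04
θ=302°: 4.32 -0.25
θ=317°: 4.78 0.41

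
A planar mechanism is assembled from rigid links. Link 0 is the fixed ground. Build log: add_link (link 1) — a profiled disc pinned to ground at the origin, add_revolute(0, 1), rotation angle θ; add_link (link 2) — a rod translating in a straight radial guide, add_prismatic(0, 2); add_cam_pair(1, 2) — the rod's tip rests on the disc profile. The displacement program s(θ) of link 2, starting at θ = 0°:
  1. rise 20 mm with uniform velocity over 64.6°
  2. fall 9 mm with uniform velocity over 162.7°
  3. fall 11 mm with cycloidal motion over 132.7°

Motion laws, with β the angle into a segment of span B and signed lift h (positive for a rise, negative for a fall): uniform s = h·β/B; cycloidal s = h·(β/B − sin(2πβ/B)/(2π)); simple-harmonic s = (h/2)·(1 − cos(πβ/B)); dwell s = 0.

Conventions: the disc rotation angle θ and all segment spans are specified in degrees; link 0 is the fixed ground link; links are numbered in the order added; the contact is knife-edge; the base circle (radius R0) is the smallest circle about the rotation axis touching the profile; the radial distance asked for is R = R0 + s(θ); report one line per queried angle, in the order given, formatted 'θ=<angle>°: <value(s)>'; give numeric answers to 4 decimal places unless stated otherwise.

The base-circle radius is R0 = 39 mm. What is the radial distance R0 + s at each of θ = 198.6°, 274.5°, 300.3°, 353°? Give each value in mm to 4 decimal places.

seg 1 [0°–64.6°] uniform, h=20: full span → s += 20 → s = 20.0000
seg 2 [64.6°–227.3°] uniform, h=-9: θ=198.6° here. β=134, B=162.7. -9·134/162.7 = -7.4124 → s = 12.5876
seg 2 [64.6°–227.3°] uniform, h=-9: full span → s += -9 → s = 11.0000
seg 3 [227.3°–360°] cycloidal, h=-11: θ=274.5° here. β=47.2, B=132.7. -11·(0.3557 − sin(2π·0.3557)/(2π)) = -2.5339 → s = 8.4661
seg 3 [227.3°–360°] cycloidal, h=-11: θ=300.3° here. β=73, B=132.7. -11·(0.5501 − sin(2π·0.5501)/(2π)) = -6.5934 → s = 4.4066
seg 3 [227.3°–360°] cycloidal, h=-11: θ=353° here. β=125.7, B=132.7. -11·(0.9472 − sin(2π·0.9472)/(2π)) = -10.9894 → s = 0.0106
θ=198.6°: R = R0 + s = 39 + 12.5876 = 51.5876
θ=274.5°: R = R0 + s = 39 + 8.4661 = 47.4661
θ=300.3°: R = R0 + s = 39 + 4.4066 = 43.4066
θ=353°: R = R0 + s = 39 + 0.0106 = 39.0106

θ=198.6°: 51.5876
θ=274.5°: 47.4661
θ=300.3°: 43.4066
θ=353°: 39.0106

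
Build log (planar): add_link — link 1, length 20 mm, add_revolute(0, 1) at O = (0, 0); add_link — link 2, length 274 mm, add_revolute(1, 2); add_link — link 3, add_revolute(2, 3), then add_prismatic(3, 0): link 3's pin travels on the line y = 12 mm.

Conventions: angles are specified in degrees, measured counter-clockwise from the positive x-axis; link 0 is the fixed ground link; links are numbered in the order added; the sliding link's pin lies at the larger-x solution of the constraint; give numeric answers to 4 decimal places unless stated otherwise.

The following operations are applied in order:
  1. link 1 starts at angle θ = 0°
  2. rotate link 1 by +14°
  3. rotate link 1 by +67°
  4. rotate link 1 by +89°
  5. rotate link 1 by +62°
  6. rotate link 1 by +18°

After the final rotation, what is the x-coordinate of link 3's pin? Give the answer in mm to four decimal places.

geometry: r = 20 mm, L = 274 mm, e = 12 mm; θ starts at 0°
rotate link 1 by +14°: θ ← 0° +14° = 14°
rotate link 1 by +67°: θ ← 14° +67° = 81°
rotate link 1 by +89°: θ ← 81° +89° = 170°
rotate link 1 by +62°: θ ← 170° +62° = 232°
rotate link 1 by +18°: θ ← 232° +18° = 250°
crank pin P = (r cos θ, r sin θ) = (-6.840403, -18.793852)
h = r sin θ − e = -18.793852 − 12 = -30.793852
x = r cos θ + √(L² − h²) = -6.840403 + 272.264097 = 265.423694

265.4237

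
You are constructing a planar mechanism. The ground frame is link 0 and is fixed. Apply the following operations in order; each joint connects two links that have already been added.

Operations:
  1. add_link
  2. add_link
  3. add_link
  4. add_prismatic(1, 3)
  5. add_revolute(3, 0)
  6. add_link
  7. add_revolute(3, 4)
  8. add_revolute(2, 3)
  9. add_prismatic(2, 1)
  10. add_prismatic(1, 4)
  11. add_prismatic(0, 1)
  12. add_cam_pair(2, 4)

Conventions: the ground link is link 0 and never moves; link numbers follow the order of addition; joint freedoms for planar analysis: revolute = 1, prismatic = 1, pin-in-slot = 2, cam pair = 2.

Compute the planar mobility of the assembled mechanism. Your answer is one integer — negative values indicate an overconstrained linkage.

(L,J1,J2)=(1,0,0); link0 fixed
link1: (2,0,0)
link2: (3,0,0)
link3: (4,0,0)
P 1-3 [J1]: (4,1,0)
R 3-0 [J1]: (4,2,0)
link4: (5,2,0)
R 3-4 [J1]: (5,3,0)
R 2-3 [J1]: (5,4,0)
P 2-1 [J1]: (5,5,0)
P 1-4 [J1]: (5,6,0)
P 0-1 [J1]: (5,7,0)
C 2-4 [J2]: (5,7,1)
Grübler: 3·4 − 2·7 − 1 = -3

M = -3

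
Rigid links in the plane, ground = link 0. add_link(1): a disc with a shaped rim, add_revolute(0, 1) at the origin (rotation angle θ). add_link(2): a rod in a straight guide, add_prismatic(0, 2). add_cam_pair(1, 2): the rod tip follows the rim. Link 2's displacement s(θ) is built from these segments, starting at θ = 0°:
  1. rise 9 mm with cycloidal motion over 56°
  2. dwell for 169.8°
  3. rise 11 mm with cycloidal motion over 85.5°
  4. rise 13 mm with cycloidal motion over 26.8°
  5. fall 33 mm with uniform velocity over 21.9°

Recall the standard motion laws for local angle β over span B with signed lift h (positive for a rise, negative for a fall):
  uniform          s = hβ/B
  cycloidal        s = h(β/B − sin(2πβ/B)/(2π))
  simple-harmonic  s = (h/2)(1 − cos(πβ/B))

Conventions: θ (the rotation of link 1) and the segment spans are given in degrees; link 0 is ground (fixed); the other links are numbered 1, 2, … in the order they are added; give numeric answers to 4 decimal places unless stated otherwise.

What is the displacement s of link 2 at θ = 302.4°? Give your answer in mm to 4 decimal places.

segment 1 (0° to 56°, cycloidal, h = 9) is passed completely: s = 0.0000 + (9) = 9.0000
segment 2 (56° to 225.8°, dwell): s unchanged at 9.0000
θ = 302.4° falls in segment 3 (225.8° to 311.3°, cycloidal, h = 11): β = 302.4 − 225.8 = 76.6°, B = 85.5°; Δs = 11·(0.8959 − sin(2π·0.8959)/(2π)) = 10.9201; s = 9.0000 + 10.9201 = 19.9201

19.9201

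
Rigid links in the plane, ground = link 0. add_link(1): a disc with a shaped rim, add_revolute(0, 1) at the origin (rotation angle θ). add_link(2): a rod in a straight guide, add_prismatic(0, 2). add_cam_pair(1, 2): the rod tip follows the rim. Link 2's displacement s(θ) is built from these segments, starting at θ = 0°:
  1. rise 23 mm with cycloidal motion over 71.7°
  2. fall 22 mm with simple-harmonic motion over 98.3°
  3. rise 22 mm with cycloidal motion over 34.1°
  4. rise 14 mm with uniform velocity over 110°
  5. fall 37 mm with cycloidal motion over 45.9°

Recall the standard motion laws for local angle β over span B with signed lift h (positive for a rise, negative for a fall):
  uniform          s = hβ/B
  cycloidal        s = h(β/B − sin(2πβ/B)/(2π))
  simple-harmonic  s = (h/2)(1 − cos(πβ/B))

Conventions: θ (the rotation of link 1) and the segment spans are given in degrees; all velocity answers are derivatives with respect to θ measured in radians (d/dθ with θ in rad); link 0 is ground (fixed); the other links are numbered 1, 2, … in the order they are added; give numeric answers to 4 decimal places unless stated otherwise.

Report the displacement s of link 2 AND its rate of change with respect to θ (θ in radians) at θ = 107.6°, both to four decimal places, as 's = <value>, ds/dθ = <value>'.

segment 1 (0° to 71.7°, cycloidal, h = 23) is passed completely: s = 0.0000 + (23) = 23.0000
θ = 107.6° falls in segment 2 (71.7° to 170°, simple-harmonic, h = -22): β = 107.6 − 71.7 = 35.9°, B = 98.3°; Δs = -22/2·(1 − cos(π·0.3652)) = -6.4799; s = 23.0000 − 6.4799 = 16.5201
velocity in seg [71.7°–170°] (simple-harmonic), θ in radians: β = 35.9° = 0.6266 rad, B = 98.3° = 1.7157 rad; ds/dθ = (πh/(2B)) sin(πβ/B) = (π·(-22)/(2·1.7157)) sin(π·0.3652) = -18.363295 mm/rad

s = 16.5201, ds/dθ = -18.3633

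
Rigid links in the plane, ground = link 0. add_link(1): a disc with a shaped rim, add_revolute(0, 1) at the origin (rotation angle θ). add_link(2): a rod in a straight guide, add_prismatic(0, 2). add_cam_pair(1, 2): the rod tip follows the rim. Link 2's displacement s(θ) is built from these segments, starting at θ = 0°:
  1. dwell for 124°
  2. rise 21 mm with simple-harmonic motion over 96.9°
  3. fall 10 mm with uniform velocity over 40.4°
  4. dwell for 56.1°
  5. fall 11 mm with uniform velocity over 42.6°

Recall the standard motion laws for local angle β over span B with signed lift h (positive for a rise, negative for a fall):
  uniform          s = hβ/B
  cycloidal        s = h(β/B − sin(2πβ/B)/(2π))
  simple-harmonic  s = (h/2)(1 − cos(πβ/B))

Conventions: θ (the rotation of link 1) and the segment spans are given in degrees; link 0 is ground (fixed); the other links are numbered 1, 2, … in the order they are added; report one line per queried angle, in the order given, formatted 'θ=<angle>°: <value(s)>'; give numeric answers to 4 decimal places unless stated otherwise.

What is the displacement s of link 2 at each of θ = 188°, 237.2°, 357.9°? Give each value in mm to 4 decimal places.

segment 1 (0° to 124°, dwell): s unchanged at 0.0000
θ = 188° falls in segment 2 (124° to 220.9°, simple-harmonic, h = 21): β = 188 − 124 = 64°, B = 96.9°; Δs = 21/2·(1 − cos(π·0.6605)) = 15.5721; s = 0.0000 + 15.5721 = 15.5721
segment 2 (124° to 220.9°, simple-harmonic, h = 21) is passed completely: s = 0.0000 + (21) = 21.0000
θ = 237.2° falls in segment 3 (220.9° to 261.3°, uniform, h = -10): β = 237.2 − 220.9 = 16.3°, B = 40.4°; Δs = -10·16.3/40.4 = -4.0347; s = 21.0000 − 4.0347 = 16.9653
segment 3 (220.9° to 261.3°, uniform, h = -10) is passed completely: s = 21.0000 + (-10) = 11.0000
segment 4 (261.3° to 317.4°, dwell): s unchanged at 11.0000
θ = 357.9° falls in segment 5 (317.4° to 360°, uniform, h = -11): β = 357.9 − 317.4 = 40.5°, B = 42.6°; Δs = -11·40.5/42.6 = -10.4577; s = 11.0000 − 10.4577 = 0.5423

θ=188°: 15.5721
θ=237.2°: 16.9653
θ=357.9°: 0.5423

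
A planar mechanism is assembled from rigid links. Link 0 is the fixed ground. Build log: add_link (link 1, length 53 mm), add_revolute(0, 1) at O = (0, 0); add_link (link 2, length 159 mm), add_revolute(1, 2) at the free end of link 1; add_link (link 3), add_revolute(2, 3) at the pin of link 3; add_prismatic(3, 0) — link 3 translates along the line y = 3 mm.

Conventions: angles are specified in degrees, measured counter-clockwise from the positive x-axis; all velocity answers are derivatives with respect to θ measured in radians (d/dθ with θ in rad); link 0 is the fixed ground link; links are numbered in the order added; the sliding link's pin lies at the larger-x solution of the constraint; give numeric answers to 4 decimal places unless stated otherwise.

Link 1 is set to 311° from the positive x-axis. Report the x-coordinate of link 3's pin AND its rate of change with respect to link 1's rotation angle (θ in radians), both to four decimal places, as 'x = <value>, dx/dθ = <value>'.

geometry: r = 53 mm, L = 159 mm, e = 3 mm
crank pin P = (r cos θ, r sin θ) = (34.771129, -39.999608)
h = r sin θ − e = -39.999608 − 3 = -42.999608
x = r cos θ + √(L² − h²) = 34.771129 + 153.075255 = 187.846384
dx/dθ = −r sin θ − h·r cos θ/√(L² − h²) (θ in radians; h = -42.999608) = 49.766992

x = 187.8464, dx/dθ = 49.7670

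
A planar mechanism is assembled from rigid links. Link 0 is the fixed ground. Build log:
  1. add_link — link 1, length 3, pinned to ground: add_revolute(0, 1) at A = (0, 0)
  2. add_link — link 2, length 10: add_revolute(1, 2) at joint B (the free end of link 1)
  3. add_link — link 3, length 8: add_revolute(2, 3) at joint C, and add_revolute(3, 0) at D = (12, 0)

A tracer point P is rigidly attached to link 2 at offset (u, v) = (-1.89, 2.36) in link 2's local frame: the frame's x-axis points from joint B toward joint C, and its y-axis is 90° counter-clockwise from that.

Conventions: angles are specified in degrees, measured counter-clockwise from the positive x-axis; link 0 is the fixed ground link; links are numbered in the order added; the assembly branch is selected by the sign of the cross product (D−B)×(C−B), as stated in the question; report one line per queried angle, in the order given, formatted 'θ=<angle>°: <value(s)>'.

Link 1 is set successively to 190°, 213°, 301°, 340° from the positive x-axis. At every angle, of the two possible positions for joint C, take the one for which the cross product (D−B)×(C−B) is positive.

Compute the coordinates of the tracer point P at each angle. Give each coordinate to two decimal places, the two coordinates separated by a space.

A=(0,0), D=(12.00,0)
θ=190°: B = A + 3.00·(cos190°, sin190°) = (-2.9544, -0.5209)
θ=190°: |BD| = 14.9635
θ=190°: circle(B,10.00) ∩ circle(D,8.00): a=8.6847, h=4.9575
θ=190°:   candidates: C₊=(5.5524,4.7359) cross=74.181; C₋=(5.8976,-5.1730) cross=-74.181
θ=190°:   branch + wants cross > 0 → take C=(5.5524,4.7359) (cross=74.181)
θ=190°: ex = (C−B)/|BC| = (0.8507,0.5257); ey = (-0.5257,0.8507)
θ=190°: P = B + -1.89·ex + 2.36·ey = (-5.8028,0.4931)
θ=213°: B = A + 3.00·(cos213°, sin213°) = (-2.5160, -1.6339)
θ=213°: |BD| = 14.6077
θ=213°: circle(B,10.00) ∩ circle(D,8.00): a=8.5361, h=5.2092
θ=213°:   candidates: C₊=(5.3838,4.4974) cross=76.094; C₋=(6.5492,-5.8556) cross=-76.094
θ=213°:   branch + wants cross > 0 → take C=(5.3838,4.4974) (cross=76.094)
θ=213°: ex = (C−B)/|BC| = (0.7900,0.6131); ey = (-0.6131,0.7900)
θ=213°: P = B + -1.89·ex + 2.36·ey = (-5.4561,-0.9284)
θ=301°: B = A + 3.00·(cos301°, sin301°) = (1.5451, -2.5715)
θ=301°: |BD| = 10.7665
θ=301°: circle(B,10.00) ∩ circle(D,8.00): a=7.0551, h=7.0870
θ=301°:   candidates: C₊=(6.7033,5.9955) cross=76.302; C₋=(10.0887,-7.7683) cross=-76.302
θ=301°:   branch + wants cross > 0 → take C=(6.7033,5.9955) (cross=76.302)
θ=301°: ex = (C−B)/|BC| = (0.5158,0.8567); ey = (-0.8567,0.5158)
θ=301°: P = B + -1.89·ex + 2.36·ey = (-1.4516,-2.9733)
θ=340°: B = A + 3.00·(cos340°, sin340°) = (2.8191, -1.0261)
θ=340°: |BD| = 9.2381
θ=340°: circle(B,10.00) ∩ circle(D,8.00): a=6.5675, h=7.5411
θ=340°:   candidates: C₊=(8.5084,7.1978) cross=69.665; C₋=(10.1835,-7.7910) cross=-69.665
θ=340°:   branch + wants cross > 0 → take C=(8.5084,7.1978) (cross=69.665)
θ=340°: ex = (C−B)/|BC| = (0.5689,0.8224); ey = (-0.8224,0.5689)
θ=340°: P = B + -1.89·ex + 2.36·ey = (-0.1970,-1.2377)

θ=190°: -5.80 0.49
θ=213°: -5.46 -0.93
θ=301°: -1.45 -2.97
θ=340°: -0.20 -1.24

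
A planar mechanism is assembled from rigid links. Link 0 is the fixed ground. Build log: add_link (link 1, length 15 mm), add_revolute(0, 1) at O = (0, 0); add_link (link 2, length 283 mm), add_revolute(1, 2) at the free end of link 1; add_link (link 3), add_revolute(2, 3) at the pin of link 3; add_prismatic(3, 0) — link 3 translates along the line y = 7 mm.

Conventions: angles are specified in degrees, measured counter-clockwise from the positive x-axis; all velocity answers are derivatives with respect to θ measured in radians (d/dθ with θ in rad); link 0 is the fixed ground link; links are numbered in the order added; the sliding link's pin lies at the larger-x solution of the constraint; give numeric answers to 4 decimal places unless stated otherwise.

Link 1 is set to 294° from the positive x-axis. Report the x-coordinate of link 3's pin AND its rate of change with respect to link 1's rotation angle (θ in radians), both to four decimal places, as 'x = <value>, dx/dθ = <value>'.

geometry: r = 15 mm, L = 283 mm, e = 7 mm
crank pin P = (r cos θ, r sin θ) = (6.101050, -13.703182)
h = r sin θ − e = -13.703182 − 7 = -20.703182
x = r cos θ + √(L² − h²) = 6.101050 + 282.241702 = 288.342751
dx/dθ = −r sin θ − h·r cos θ/√(L² − h²) (θ in radians; h = -20.703182) = 14.150710

x = 288.3428, dx/dθ = 14.1507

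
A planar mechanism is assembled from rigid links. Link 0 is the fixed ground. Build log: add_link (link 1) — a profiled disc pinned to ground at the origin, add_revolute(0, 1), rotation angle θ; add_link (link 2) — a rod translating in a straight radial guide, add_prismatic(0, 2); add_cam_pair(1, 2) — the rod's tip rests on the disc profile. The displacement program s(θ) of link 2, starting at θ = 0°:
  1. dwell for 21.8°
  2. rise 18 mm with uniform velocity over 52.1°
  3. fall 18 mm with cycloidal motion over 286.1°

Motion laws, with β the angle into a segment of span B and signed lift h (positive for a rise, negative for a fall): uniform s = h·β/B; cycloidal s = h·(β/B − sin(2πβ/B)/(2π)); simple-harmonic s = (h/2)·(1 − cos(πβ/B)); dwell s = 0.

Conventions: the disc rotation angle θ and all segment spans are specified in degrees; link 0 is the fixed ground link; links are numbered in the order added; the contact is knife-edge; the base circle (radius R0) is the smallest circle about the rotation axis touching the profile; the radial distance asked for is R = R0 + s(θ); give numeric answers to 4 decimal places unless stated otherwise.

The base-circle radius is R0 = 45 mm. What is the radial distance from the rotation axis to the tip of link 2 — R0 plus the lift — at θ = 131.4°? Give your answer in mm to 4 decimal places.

seg 1 [0°–21.8°] dwell: s stays 0.0000
seg 2 [21.8°–73.9°] uniform, h=18: full span → s += 18 → s = 18.0000
seg 3 [73.9°–360°] cycloidal, h=-18: θ=131.4° here. β=57.5, B=286.1. -18·(0.2010 − sin(2π·0.2010)/(2π)) = -0.8876 → s = 17.1124
R = R0 + s = 45 + 17.1124 = 62.1124

62.1124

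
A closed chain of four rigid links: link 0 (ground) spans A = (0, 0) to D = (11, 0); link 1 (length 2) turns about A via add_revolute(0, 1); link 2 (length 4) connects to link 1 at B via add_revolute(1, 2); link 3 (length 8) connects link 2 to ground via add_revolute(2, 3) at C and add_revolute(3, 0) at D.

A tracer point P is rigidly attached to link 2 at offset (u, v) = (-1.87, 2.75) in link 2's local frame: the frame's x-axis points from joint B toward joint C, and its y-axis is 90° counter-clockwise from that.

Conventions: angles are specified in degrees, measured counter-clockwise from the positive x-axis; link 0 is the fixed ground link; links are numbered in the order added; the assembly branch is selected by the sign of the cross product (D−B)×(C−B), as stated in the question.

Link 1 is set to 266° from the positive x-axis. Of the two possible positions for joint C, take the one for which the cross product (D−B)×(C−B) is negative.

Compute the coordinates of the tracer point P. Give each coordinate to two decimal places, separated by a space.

A=(0,0), D=(11.00,0)
B = A + 2.00·(cos266°, sin266°) = (-0.1395, -1.9951)
|BD| = 11.3168
circle(B,4.00) ∩ circle(D,8.00): a=3.5376, h=1.8668
  candidates: C₊=(3.0136,0.4662) cross=21.127; C₋=(3.6718,-3.2091) cross=-21.127
  branch - wants cross < 0 → take C=(3.6718,-3.2091) (cross=-21.127)
ex = (C−B)/|BC| = (0.9528,-0.3035); ey = (0.3035,0.9528)
P = B + -1.87·ex + 2.75·ey = (-1.0867,1.1927)

-1.09 1.19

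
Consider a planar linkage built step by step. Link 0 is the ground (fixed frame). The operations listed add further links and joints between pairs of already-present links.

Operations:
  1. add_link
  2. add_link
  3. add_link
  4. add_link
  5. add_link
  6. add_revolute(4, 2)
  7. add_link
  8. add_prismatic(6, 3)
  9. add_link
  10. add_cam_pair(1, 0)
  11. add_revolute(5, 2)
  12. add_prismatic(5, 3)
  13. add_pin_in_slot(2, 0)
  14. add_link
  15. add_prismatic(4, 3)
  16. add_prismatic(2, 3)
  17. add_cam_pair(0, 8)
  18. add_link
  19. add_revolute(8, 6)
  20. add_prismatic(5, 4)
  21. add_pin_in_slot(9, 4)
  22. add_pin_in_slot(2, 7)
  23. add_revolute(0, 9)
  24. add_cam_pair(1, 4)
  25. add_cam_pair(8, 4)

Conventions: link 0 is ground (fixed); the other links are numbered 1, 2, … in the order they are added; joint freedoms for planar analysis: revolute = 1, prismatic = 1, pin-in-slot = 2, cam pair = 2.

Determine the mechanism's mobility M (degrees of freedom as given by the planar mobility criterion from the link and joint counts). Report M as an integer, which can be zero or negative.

ground; <1,0,0>
#1 <2,0,0>
#2 <3,0,0>
#3 <4,0,0>
#4 <5,0,0>
#5 <6,0,0>
R:4↔2 J1 <6,1,0>
#6 <7,1,0>
P:6↔3 J1 <7,2,0>
#7 <8,2,0>
C:1↔0 J2 <8,2,1>
R:5↔2 J1 <8,3,1>
P:5↔3 J1 <8,4,1>
PS:2↔0 J2 <8,4,2>
#8 <9,4,2>
P:4↔3 J1 <9,5,2>
P:2↔3 J1 <9,6,2>
C:0↔8 J2 <9,6,3>
#9 <10,6,3>
R:8↔6 J1 <10,7,3>
P:5↔4 J1 <10,8,3>
PS:9↔4 J2 <10,8,4>
PS:2↔7 J2 <10,8,5>
R:0↔9 J1 <10,9,5>
C:1↔4 J2 <10,9,6>
C:8↔4 J2 <10,9,7>
3×9 − 2×9 − 1×7 = 2

M = 2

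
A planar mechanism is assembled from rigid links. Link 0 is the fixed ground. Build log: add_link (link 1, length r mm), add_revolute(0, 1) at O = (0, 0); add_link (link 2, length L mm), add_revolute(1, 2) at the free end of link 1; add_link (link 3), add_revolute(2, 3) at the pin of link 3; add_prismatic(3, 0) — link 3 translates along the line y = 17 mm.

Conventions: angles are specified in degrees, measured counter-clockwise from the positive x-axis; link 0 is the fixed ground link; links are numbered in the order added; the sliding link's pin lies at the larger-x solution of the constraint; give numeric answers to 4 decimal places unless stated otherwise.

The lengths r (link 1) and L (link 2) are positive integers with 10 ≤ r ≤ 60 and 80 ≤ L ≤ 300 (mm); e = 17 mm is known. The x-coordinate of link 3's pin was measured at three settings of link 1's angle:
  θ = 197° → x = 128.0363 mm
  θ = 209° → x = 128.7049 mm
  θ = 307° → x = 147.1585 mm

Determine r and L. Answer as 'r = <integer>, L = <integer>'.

constraint per measurement: (x − r cos θ)² + (r sin θ − e)² = L²
subtracting the θ₁ and θ₂ equations cancels the r² and L² terms:
r = (x₁² − x₂²) / (2[(x₁cos θ₁ + e sin θ₁) − (x₂cos θ₂ + e sin θ₂)]) = 12.9995 → r = 13
L² = (x₁ − r cos θ₁)² + (r sin θ₁ − e)² = 20164.0072 → L = 142.0000 → L = 142
check at θ₃=307°: x = 147.1585 (printed 147.1585) ✓

r = 13, L = 142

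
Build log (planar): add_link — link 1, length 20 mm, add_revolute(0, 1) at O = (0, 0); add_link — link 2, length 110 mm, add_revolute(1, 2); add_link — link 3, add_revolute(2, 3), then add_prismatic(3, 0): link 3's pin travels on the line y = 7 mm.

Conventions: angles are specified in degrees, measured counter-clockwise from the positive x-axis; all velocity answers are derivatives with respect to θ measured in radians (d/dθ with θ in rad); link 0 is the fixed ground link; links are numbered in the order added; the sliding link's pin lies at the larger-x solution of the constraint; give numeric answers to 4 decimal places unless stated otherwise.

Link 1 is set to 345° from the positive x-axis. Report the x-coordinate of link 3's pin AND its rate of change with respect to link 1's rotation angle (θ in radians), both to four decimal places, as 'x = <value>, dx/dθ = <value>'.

geometry: r = 20 mm, L = 110 mm, e = 7 mm
crank pin P = (r cos θ, r sin θ) = (19.318517, -5.176381)
h = r sin θ − e = -5.176381 − 7 = -12.176381
x = r cos θ + √(L² − h²) = 19.318517 + 109.323994 = 128.642511
dx/dθ = −r sin θ − h·r cos θ/√(L² − h²) (θ in radians; h = -12.176381) = 7.328055

x = 128.6425, dx/dθ = 7.3281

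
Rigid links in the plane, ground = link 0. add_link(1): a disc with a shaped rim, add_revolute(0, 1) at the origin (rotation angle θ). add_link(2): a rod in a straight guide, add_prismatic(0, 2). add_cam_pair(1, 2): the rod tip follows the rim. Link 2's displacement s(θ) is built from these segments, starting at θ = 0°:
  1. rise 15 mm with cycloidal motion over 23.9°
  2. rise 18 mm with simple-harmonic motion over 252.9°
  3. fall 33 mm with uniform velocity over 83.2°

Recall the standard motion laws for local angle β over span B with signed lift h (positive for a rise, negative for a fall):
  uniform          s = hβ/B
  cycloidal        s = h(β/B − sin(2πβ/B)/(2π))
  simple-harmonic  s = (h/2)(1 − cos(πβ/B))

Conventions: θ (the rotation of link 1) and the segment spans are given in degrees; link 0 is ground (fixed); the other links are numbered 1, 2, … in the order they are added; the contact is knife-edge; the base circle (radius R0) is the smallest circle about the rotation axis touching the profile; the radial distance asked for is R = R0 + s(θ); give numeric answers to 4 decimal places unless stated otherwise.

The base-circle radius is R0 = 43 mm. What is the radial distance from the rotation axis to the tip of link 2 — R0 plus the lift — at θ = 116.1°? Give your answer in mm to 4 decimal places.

segment 1 (0° to 23.9°, cycloidal, h = 15) is passed completely: s = 0.0000 + (15) = 15.0000
θ = 116.1° falls in segment 2 (23.9° to 276.8°, simple-harmonic, h = 18): β = 116.1 − 23.9 = 92.2°, B = 252.9°; Δs = 18/2·(1 − cos(π·0.3646)) = 5.2853; s = 15.0000 + 5.2853 = 20.2853
R = R0 + s = 43 + 20.2853 = 63.2853

63.2853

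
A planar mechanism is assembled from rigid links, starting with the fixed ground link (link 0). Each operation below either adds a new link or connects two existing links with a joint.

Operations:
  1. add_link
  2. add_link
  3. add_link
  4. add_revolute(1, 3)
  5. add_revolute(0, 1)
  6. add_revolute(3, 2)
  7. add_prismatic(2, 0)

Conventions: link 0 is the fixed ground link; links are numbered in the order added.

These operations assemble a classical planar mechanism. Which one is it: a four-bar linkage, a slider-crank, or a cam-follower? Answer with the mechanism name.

links: 4 (incl. ground); joints: 3 revolute, 1 prismatic, 0 higher (cam) pair, forming one closed loop
4 links, 3 revolutes + 1 prismatic in one loop → slider-crank

slider-crank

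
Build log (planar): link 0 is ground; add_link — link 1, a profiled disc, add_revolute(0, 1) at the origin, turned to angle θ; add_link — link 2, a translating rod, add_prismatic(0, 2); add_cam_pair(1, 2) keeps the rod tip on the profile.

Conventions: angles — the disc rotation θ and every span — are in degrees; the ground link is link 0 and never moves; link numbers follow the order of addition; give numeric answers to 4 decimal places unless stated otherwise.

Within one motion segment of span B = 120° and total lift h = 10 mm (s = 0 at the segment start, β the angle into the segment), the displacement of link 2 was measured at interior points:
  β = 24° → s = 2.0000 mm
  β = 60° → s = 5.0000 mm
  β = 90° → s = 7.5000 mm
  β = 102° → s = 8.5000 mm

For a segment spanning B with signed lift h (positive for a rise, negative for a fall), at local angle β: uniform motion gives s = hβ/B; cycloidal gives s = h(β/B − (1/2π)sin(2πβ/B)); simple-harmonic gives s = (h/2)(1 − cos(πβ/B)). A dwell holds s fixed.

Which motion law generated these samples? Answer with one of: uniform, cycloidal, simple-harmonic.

candidates at β/B = r: uniform s = h·r (linear in β); cycloidal s = h·(r − sin(2πr)/(2π)); simple-harmonic s = (h/2)(1 − cos(πr))
β=24°: printed 2.0000 | uniform 2.0000, cycloidal 0.4863, simple-harmonic 0.9549
β=60°: printed 5.0000 | uniform 5.0000, cycloidal 5.0000, simple-harmonic 5.0000
β=90°: printed 7.5000 | uniform 7.5000, cycloidal 9.0915, simple-harmonic 8.5355
β=102°: printed 8.5000 | uniform 8.5000, cycloidal 9.7876, simple-harmonic 9.4550
only one law matches every sample → uniform

uniform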